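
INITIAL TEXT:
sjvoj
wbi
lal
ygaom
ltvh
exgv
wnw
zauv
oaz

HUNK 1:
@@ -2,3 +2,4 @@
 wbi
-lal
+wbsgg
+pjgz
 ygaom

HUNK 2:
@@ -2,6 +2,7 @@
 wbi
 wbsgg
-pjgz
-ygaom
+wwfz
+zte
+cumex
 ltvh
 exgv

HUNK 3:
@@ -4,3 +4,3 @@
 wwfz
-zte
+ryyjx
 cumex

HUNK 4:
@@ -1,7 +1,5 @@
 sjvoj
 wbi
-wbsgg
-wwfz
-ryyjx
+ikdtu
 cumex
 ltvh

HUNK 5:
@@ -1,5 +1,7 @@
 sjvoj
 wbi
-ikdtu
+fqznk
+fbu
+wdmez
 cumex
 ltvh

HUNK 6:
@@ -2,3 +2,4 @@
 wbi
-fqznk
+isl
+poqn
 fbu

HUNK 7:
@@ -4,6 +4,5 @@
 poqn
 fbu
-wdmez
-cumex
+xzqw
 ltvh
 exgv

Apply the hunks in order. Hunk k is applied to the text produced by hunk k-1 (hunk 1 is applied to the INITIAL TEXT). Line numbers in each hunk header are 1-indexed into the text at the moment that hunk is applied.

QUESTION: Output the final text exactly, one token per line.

Answer: sjvoj
wbi
isl
poqn
fbu
xzqw
ltvh
exgv
wnw
zauv
oaz

Derivation:
Hunk 1: at line 2 remove [lal] add [wbsgg,pjgz] -> 10 lines: sjvoj wbi wbsgg pjgz ygaom ltvh exgv wnw zauv oaz
Hunk 2: at line 2 remove [pjgz,ygaom] add [wwfz,zte,cumex] -> 11 lines: sjvoj wbi wbsgg wwfz zte cumex ltvh exgv wnw zauv oaz
Hunk 3: at line 4 remove [zte] add [ryyjx] -> 11 lines: sjvoj wbi wbsgg wwfz ryyjx cumex ltvh exgv wnw zauv oaz
Hunk 4: at line 1 remove [wbsgg,wwfz,ryyjx] add [ikdtu] -> 9 lines: sjvoj wbi ikdtu cumex ltvh exgv wnw zauv oaz
Hunk 5: at line 1 remove [ikdtu] add [fqznk,fbu,wdmez] -> 11 lines: sjvoj wbi fqznk fbu wdmez cumex ltvh exgv wnw zauv oaz
Hunk 6: at line 2 remove [fqznk] add [isl,poqn] -> 12 lines: sjvoj wbi isl poqn fbu wdmez cumex ltvh exgv wnw zauv oaz
Hunk 7: at line 4 remove [wdmez,cumex] add [xzqw] -> 11 lines: sjvoj wbi isl poqn fbu xzqw ltvh exgv wnw zauv oaz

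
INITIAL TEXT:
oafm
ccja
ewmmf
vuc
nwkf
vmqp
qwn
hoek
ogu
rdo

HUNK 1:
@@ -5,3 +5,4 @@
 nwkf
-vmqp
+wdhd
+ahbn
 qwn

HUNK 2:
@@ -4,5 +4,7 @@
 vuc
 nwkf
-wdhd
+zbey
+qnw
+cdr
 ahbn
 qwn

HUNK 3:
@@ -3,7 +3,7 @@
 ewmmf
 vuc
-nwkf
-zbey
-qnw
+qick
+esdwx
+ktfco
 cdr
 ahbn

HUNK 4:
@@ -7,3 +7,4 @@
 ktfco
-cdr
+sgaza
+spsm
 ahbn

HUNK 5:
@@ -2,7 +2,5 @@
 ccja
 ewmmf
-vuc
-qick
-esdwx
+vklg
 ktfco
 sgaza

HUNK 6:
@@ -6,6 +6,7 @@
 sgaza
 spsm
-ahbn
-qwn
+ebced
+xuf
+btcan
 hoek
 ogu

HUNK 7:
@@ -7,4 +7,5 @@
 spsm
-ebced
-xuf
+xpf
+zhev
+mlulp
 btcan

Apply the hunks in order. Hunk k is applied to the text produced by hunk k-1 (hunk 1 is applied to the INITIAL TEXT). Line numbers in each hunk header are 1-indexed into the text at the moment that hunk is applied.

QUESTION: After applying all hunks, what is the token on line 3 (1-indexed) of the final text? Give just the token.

Answer: ewmmf

Derivation:
Hunk 1: at line 5 remove [vmqp] add [wdhd,ahbn] -> 11 lines: oafm ccja ewmmf vuc nwkf wdhd ahbn qwn hoek ogu rdo
Hunk 2: at line 4 remove [wdhd] add [zbey,qnw,cdr] -> 13 lines: oafm ccja ewmmf vuc nwkf zbey qnw cdr ahbn qwn hoek ogu rdo
Hunk 3: at line 3 remove [nwkf,zbey,qnw] add [qick,esdwx,ktfco] -> 13 lines: oafm ccja ewmmf vuc qick esdwx ktfco cdr ahbn qwn hoek ogu rdo
Hunk 4: at line 7 remove [cdr] add [sgaza,spsm] -> 14 lines: oafm ccja ewmmf vuc qick esdwx ktfco sgaza spsm ahbn qwn hoek ogu rdo
Hunk 5: at line 2 remove [vuc,qick,esdwx] add [vklg] -> 12 lines: oafm ccja ewmmf vklg ktfco sgaza spsm ahbn qwn hoek ogu rdo
Hunk 6: at line 6 remove [ahbn,qwn] add [ebced,xuf,btcan] -> 13 lines: oafm ccja ewmmf vklg ktfco sgaza spsm ebced xuf btcan hoek ogu rdo
Hunk 7: at line 7 remove [ebced,xuf] add [xpf,zhev,mlulp] -> 14 lines: oafm ccja ewmmf vklg ktfco sgaza spsm xpf zhev mlulp btcan hoek ogu rdo
Final line 3: ewmmf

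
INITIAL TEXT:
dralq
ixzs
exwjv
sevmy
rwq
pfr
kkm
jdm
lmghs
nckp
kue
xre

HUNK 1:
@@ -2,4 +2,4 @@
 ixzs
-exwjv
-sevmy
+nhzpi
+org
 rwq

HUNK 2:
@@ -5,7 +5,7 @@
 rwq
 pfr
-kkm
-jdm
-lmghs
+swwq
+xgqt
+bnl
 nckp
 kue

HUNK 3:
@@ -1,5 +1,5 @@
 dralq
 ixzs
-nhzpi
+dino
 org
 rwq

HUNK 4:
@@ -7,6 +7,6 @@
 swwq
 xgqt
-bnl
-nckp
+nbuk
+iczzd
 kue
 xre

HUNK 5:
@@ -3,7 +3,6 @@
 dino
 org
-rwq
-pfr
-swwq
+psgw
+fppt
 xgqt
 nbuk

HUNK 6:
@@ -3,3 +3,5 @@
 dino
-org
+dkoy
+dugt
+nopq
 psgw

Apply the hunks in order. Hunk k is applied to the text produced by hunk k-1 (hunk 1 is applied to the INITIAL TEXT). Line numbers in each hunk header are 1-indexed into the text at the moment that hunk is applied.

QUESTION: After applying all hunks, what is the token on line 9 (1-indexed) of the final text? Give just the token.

Hunk 1: at line 2 remove [exwjv,sevmy] add [nhzpi,org] -> 12 lines: dralq ixzs nhzpi org rwq pfr kkm jdm lmghs nckp kue xre
Hunk 2: at line 5 remove [kkm,jdm,lmghs] add [swwq,xgqt,bnl] -> 12 lines: dralq ixzs nhzpi org rwq pfr swwq xgqt bnl nckp kue xre
Hunk 3: at line 1 remove [nhzpi] add [dino] -> 12 lines: dralq ixzs dino org rwq pfr swwq xgqt bnl nckp kue xre
Hunk 4: at line 7 remove [bnl,nckp] add [nbuk,iczzd] -> 12 lines: dralq ixzs dino org rwq pfr swwq xgqt nbuk iczzd kue xre
Hunk 5: at line 3 remove [rwq,pfr,swwq] add [psgw,fppt] -> 11 lines: dralq ixzs dino org psgw fppt xgqt nbuk iczzd kue xre
Hunk 6: at line 3 remove [org] add [dkoy,dugt,nopq] -> 13 lines: dralq ixzs dino dkoy dugt nopq psgw fppt xgqt nbuk iczzd kue xre
Final line 9: xgqt

Answer: xgqt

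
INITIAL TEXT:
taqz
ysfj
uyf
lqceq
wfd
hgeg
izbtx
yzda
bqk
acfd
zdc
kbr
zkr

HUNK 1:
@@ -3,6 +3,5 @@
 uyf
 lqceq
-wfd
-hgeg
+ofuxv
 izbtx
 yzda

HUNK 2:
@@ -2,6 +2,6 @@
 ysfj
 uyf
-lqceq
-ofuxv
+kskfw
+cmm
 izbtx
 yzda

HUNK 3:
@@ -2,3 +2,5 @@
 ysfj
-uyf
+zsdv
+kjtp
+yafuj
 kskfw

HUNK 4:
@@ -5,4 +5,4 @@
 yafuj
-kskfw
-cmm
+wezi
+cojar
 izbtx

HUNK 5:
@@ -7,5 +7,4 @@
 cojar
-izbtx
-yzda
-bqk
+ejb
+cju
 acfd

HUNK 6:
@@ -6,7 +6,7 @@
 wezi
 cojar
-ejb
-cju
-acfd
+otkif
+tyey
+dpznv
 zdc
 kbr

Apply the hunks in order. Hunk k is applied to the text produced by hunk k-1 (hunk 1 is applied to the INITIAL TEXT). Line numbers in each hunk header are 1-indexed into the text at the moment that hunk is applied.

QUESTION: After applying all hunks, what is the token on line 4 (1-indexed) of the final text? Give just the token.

Answer: kjtp

Derivation:
Hunk 1: at line 3 remove [wfd,hgeg] add [ofuxv] -> 12 lines: taqz ysfj uyf lqceq ofuxv izbtx yzda bqk acfd zdc kbr zkr
Hunk 2: at line 2 remove [lqceq,ofuxv] add [kskfw,cmm] -> 12 lines: taqz ysfj uyf kskfw cmm izbtx yzda bqk acfd zdc kbr zkr
Hunk 3: at line 2 remove [uyf] add [zsdv,kjtp,yafuj] -> 14 lines: taqz ysfj zsdv kjtp yafuj kskfw cmm izbtx yzda bqk acfd zdc kbr zkr
Hunk 4: at line 5 remove [kskfw,cmm] add [wezi,cojar] -> 14 lines: taqz ysfj zsdv kjtp yafuj wezi cojar izbtx yzda bqk acfd zdc kbr zkr
Hunk 5: at line 7 remove [izbtx,yzda,bqk] add [ejb,cju] -> 13 lines: taqz ysfj zsdv kjtp yafuj wezi cojar ejb cju acfd zdc kbr zkr
Hunk 6: at line 6 remove [ejb,cju,acfd] add [otkif,tyey,dpznv] -> 13 lines: taqz ysfj zsdv kjtp yafuj wezi cojar otkif tyey dpznv zdc kbr zkr
Final line 4: kjtp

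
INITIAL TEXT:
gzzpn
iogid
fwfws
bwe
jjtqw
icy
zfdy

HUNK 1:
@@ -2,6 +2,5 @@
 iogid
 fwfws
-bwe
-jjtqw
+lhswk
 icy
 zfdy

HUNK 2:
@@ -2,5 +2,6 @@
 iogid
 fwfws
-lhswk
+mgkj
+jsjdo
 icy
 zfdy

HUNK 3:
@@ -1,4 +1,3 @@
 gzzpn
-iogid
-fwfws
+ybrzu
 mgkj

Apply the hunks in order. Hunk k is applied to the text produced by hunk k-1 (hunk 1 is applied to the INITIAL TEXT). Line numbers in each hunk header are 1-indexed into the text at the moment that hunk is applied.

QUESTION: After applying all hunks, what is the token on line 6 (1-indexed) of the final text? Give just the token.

Hunk 1: at line 2 remove [bwe,jjtqw] add [lhswk] -> 6 lines: gzzpn iogid fwfws lhswk icy zfdy
Hunk 2: at line 2 remove [lhswk] add [mgkj,jsjdo] -> 7 lines: gzzpn iogid fwfws mgkj jsjdo icy zfdy
Hunk 3: at line 1 remove [iogid,fwfws] add [ybrzu] -> 6 lines: gzzpn ybrzu mgkj jsjdo icy zfdy
Final line 6: zfdy

Answer: zfdy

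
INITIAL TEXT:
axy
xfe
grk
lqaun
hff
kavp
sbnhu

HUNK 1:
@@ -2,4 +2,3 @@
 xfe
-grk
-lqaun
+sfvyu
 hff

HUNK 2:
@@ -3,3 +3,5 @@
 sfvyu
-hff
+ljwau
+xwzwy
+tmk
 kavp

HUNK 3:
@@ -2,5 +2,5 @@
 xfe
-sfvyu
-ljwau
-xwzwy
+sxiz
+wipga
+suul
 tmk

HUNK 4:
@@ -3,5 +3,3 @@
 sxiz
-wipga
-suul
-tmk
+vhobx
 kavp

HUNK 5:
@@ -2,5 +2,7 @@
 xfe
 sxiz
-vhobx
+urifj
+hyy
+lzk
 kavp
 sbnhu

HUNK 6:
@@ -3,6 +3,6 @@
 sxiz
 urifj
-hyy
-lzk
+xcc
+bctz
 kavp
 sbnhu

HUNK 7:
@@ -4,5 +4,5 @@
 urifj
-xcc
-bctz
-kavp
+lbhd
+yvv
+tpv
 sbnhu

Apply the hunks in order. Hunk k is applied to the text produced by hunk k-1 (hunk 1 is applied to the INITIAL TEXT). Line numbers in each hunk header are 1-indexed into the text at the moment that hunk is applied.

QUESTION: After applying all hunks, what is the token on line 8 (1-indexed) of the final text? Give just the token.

Hunk 1: at line 2 remove [grk,lqaun] add [sfvyu] -> 6 lines: axy xfe sfvyu hff kavp sbnhu
Hunk 2: at line 3 remove [hff] add [ljwau,xwzwy,tmk] -> 8 lines: axy xfe sfvyu ljwau xwzwy tmk kavp sbnhu
Hunk 3: at line 2 remove [sfvyu,ljwau,xwzwy] add [sxiz,wipga,suul] -> 8 lines: axy xfe sxiz wipga suul tmk kavp sbnhu
Hunk 4: at line 3 remove [wipga,suul,tmk] add [vhobx] -> 6 lines: axy xfe sxiz vhobx kavp sbnhu
Hunk 5: at line 2 remove [vhobx] add [urifj,hyy,lzk] -> 8 lines: axy xfe sxiz urifj hyy lzk kavp sbnhu
Hunk 6: at line 3 remove [hyy,lzk] add [xcc,bctz] -> 8 lines: axy xfe sxiz urifj xcc bctz kavp sbnhu
Hunk 7: at line 4 remove [xcc,bctz,kavp] add [lbhd,yvv,tpv] -> 8 lines: axy xfe sxiz urifj lbhd yvv tpv sbnhu
Final line 8: sbnhu

Answer: sbnhu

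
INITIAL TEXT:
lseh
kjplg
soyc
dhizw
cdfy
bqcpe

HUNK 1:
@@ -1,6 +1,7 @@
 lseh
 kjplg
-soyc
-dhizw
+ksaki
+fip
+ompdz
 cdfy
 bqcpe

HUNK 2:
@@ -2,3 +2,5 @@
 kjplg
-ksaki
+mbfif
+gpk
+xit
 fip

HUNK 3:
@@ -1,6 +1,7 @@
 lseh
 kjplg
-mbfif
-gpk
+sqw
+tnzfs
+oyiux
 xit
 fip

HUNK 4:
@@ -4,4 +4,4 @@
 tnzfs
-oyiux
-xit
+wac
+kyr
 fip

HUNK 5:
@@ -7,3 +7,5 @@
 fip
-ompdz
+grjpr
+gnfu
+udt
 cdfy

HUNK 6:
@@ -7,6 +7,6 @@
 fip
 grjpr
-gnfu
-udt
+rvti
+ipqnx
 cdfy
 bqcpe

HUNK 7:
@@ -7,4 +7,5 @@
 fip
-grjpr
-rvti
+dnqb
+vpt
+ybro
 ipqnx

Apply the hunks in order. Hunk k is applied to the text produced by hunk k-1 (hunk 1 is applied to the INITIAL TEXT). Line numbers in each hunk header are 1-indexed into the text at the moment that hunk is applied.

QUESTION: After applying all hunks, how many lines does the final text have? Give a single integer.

Answer: 13

Derivation:
Hunk 1: at line 1 remove [soyc,dhizw] add [ksaki,fip,ompdz] -> 7 lines: lseh kjplg ksaki fip ompdz cdfy bqcpe
Hunk 2: at line 2 remove [ksaki] add [mbfif,gpk,xit] -> 9 lines: lseh kjplg mbfif gpk xit fip ompdz cdfy bqcpe
Hunk 3: at line 1 remove [mbfif,gpk] add [sqw,tnzfs,oyiux] -> 10 lines: lseh kjplg sqw tnzfs oyiux xit fip ompdz cdfy bqcpe
Hunk 4: at line 4 remove [oyiux,xit] add [wac,kyr] -> 10 lines: lseh kjplg sqw tnzfs wac kyr fip ompdz cdfy bqcpe
Hunk 5: at line 7 remove [ompdz] add [grjpr,gnfu,udt] -> 12 lines: lseh kjplg sqw tnzfs wac kyr fip grjpr gnfu udt cdfy bqcpe
Hunk 6: at line 7 remove [gnfu,udt] add [rvti,ipqnx] -> 12 lines: lseh kjplg sqw tnzfs wac kyr fip grjpr rvti ipqnx cdfy bqcpe
Hunk 7: at line 7 remove [grjpr,rvti] add [dnqb,vpt,ybro] -> 13 lines: lseh kjplg sqw tnzfs wac kyr fip dnqb vpt ybro ipqnx cdfy bqcpe
Final line count: 13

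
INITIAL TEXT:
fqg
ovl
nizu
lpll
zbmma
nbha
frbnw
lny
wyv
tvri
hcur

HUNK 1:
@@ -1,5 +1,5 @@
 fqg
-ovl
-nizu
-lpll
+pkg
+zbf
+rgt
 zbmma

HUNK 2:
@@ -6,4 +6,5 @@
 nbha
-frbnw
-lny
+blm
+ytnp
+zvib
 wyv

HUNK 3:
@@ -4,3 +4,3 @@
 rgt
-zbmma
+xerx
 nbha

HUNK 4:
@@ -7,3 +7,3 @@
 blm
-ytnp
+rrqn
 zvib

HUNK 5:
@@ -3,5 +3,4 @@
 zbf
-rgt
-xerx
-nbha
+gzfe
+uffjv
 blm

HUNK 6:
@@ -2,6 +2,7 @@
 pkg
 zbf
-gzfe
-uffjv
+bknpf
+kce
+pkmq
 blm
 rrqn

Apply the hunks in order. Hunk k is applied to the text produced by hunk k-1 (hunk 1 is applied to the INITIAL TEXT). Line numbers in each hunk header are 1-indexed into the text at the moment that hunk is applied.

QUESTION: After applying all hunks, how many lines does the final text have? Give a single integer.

Hunk 1: at line 1 remove [ovl,nizu,lpll] add [pkg,zbf,rgt] -> 11 lines: fqg pkg zbf rgt zbmma nbha frbnw lny wyv tvri hcur
Hunk 2: at line 6 remove [frbnw,lny] add [blm,ytnp,zvib] -> 12 lines: fqg pkg zbf rgt zbmma nbha blm ytnp zvib wyv tvri hcur
Hunk 3: at line 4 remove [zbmma] add [xerx] -> 12 lines: fqg pkg zbf rgt xerx nbha blm ytnp zvib wyv tvri hcur
Hunk 4: at line 7 remove [ytnp] add [rrqn] -> 12 lines: fqg pkg zbf rgt xerx nbha blm rrqn zvib wyv tvri hcur
Hunk 5: at line 3 remove [rgt,xerx,nbha] add [gzfe,uffjv] -> 11 lines: fqg pkg zbf gzfe uffjv blm rrqn zvib wyv tvri hcur
Hunk 6: at line 2 remove [gzfe,uffjv] add [bknpf,kce,pkmq] -> 12 lines: fqg pkg zbf bknpf kce pkmq blm rrqn zvib wyv tvri hcur
Final line count: 12

Answer: 12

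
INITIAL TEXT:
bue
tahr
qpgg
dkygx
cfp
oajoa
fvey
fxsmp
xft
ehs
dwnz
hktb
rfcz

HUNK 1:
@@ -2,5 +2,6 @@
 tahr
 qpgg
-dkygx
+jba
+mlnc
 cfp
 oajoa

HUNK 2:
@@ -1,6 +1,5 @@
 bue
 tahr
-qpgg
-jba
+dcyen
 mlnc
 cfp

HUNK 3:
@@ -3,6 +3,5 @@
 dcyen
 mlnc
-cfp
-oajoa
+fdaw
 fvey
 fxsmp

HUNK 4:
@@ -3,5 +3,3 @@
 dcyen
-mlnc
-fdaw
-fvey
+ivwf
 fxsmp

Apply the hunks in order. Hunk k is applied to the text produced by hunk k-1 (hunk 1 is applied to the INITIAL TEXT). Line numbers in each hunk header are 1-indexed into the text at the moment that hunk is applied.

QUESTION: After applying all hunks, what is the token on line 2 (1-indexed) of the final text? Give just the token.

Answer: tahr

Derivation:
Hunk 1: at line 2 remove [dkygx] add [jba,mlnc] -> 14 lines: bue tahr qpgg jba mlnc cfp oajoa fvey fxsmp xft ehs dwnz hktb rfcz
Hunk 2: at line 1 remove [qpgg,jba] add [dcyen] -> 13 lines: bue tahr dcyen mlnc cfp oajoa fvey fxsmp xft ehs dwnz hktb rfcz
Hunk 3: at line 3 remove [cfp,oajoa] add [fdaw] -> 12 lines: bue tahr dcyen mlnc fdaw fvey fxsmp xft ehs dwnz hktb rfcz
Hunk 4: at line 3 remove [mlnc,fdaw,fvey] add [ivwf] -> 10 lines: bue tahr dcyen ivwf fxsmp xft ehs dwnz hktb rfcz
Final line 2: tahr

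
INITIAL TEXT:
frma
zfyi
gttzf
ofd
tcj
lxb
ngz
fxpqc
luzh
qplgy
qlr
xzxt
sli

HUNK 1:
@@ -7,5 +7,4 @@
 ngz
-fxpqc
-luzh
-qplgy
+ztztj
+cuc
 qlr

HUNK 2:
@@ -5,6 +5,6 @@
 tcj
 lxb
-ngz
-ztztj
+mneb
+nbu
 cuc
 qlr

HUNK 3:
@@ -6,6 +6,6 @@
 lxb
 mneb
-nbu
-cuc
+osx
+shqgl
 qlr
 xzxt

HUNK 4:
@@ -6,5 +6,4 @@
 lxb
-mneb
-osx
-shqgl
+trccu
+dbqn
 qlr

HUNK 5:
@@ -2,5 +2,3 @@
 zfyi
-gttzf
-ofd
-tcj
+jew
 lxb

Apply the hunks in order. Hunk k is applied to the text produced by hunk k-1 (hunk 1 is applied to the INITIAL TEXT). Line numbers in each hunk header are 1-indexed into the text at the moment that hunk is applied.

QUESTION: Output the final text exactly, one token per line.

Answer: frma
zfyi
jew
lxb
trccu
dbqn
qlr
xzxt
sli

Derivation:
Hunk 1: at line 7 remove [fxpqc,luzh,qplgy] add [ztztj,cuc] -> 12 lines: frma zfyi gttzf ofd tcj lxb ngz ztztj cuc qlr xzxt sli
Hunk 2: at line 5 remove [ngz,ztztj] add [mneb,nbu] -> 12 lines: frma zfyi gttzf ofd tcj lxb mneb nbu cuc qlr xzxt sli
Hunk 3: at line 6 remove [nbu,cuc] add [osx,shqgl] -> 12 lines: frma zfyi gttzf ofd tcj lxb mneb osx shqgl qlr xzxt sli
Hunk 4: at line 6 remove [mneb,osx,shqgl] add [trccu,dbqn] -> 11 lines: frma zfyi gttzf ofd tcj lxb trccu dbqn qlr xzxt sli
Hunk 5: at line 2 remove [gttzf,ofd,tcj] add [jew] -> 9 lines: frma zfyi jew lxb trccu dbqn qlr xzxt sli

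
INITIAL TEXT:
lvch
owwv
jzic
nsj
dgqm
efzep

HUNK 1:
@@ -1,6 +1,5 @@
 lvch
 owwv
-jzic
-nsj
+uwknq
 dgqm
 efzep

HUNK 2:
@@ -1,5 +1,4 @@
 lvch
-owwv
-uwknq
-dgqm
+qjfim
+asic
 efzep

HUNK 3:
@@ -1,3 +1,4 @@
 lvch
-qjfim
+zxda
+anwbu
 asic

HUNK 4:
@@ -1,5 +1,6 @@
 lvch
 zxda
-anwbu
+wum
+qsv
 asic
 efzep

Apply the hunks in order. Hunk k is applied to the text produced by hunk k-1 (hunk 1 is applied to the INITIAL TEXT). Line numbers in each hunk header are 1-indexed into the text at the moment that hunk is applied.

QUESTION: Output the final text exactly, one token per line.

Hunk 1: at line 1 remove [jzic,nsj] add [uwknq] -> 5 lines: lvch owwv uwknq dgqm efzep
Hunk 2: at line 1 remove [owwv,uwknq,dgqm] add [qjfim,asic] -> 4 lines: lvch qjfim asic efzep
Hunk 3: at line 1 remove [qjfim] add [zxda,anwbu] -> 5 lines: lvch zxda anwbu asic efzep
Hunk 4: at line 1 remove [anwbu] add [wum,qsv] -> 6 lines: lvch zxda wum qsv asic efzep

Answer: lvch
zxda
wum
qsv
asic
efzep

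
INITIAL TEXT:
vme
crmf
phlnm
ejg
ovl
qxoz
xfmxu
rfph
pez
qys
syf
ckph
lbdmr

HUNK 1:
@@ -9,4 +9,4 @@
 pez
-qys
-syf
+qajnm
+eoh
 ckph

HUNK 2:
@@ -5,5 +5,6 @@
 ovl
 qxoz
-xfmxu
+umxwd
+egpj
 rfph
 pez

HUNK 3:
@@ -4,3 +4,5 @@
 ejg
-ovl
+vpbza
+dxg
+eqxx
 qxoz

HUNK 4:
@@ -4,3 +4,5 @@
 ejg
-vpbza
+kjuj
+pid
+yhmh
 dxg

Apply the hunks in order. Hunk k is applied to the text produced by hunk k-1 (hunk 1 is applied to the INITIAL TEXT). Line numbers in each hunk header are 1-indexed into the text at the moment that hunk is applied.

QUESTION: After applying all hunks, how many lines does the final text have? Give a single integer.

Hunk 1: at line 9 remove [qys,syf] add [qajnm,eoh] -> 13 lines: vme crmf phlnm ejg ovl qxoz xfmxu rfph pez qajnm eoh ckph lbdmr
Hunk 2: at line 5 remove [xfmxu] add [umxwd,egpj] -> 14 lines: vme crmf phlnm ejg ovl qxoz umxwd egpj rfph pez qajnm eoh ckph lbdmr
Hunk 3: at line 4 remove [ovl] add [vpbza,dxg,eqxx] -> 16 lines: vme crmf phlnm ejg vpbza dxg eqxx qxoz umxwd egpj rfph pez qajnm eoh ckph lbdmr
Hunk 4: at line 4 remove [vpbza] add [kjuj,pid,yhmh] -> 18 lines: vme crmf phlnm ejg kjuj pid yhmh dxg eqxx qxoz umxwd egpj rfph pez qajnm eoh ckph lbdmr
Final line count: 18

Answer: 18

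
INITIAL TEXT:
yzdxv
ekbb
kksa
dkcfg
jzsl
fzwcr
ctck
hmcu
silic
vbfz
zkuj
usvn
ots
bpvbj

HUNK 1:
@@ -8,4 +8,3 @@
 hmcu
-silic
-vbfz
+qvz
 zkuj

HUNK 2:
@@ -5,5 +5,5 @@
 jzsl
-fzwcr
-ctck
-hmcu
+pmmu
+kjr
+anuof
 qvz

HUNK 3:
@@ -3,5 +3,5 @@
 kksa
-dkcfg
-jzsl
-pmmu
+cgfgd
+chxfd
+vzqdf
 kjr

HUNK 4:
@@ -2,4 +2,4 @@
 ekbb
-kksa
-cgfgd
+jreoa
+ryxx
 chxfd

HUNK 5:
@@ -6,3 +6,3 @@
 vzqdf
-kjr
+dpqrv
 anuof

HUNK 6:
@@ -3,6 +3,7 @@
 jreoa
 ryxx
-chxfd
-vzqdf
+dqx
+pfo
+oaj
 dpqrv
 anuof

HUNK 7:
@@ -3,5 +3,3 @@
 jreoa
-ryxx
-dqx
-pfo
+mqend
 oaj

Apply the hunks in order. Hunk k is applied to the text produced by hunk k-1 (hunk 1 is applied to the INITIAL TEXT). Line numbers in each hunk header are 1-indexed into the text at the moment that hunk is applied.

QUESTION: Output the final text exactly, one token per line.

Hunk 1: at line 8 remove [silic,vbfz] add [qvz] -> 13 lines: yzdxv ekbb kksa dkcfg jzsl fzwcr ctck hmcu qvz zkuj usvn ots bpvbj
Hunk 2: at line 5 remove [fzwcr,ctck,hmcu] add [pmmu,kjr,anuof] -> 13 lines: yzdxv ekbb kksa dkcfg jzsl pmmu kjr anuof qvz zkuj usvn ots bpvbj
Hunk 3: at line 3 remove [dkcfg,jzsl,pmmu] add [cgfgd,chxfd,vzqdf] -> 13 lines: yzdxv ekbb kksa cgfgd chxfd vzqdf kjr anuof qvz zkuj usvn ots bpvbj
Hunk 4: at line 2 remove [kksa,cgfgd] add [jreoa,ryxx] -> 13 lines: yzdxv ekbb jreoa ryxx chxfd vzqdf kjr anuof qvz zkuj usvn ots bpvbj
Hunk 5: at line 6 remove [kjr] add [dpqrv] -> 13 lines: yzdxv ekbb jreoa ryxx chxfd vzqdf dpqrv anuof qvz zkuj usvn ots bpvbj
Hunk 6: at line 3 remove [chxfd,vzqdf] add [dqx,pfo,oaj] -> 14 lines: yzdxv ekbb jreoa ryxx dqx pfo oaj dpqrv anuof qvz zkuj usvn ots bpvbj
Hunk 7: at line 3 remove [ryxx,dqx,pfo] add [mqend] -> 12 lines: yzdxv ekbb jreoa mqend oaj dpqrv anuof qvz zkuj usvn ots bpvbj

Answer: yzdxv
ekbb
jreoa
mqend
oaj
dpqrv
anuof
qvz
zkuj
usvn
ots
bpvbj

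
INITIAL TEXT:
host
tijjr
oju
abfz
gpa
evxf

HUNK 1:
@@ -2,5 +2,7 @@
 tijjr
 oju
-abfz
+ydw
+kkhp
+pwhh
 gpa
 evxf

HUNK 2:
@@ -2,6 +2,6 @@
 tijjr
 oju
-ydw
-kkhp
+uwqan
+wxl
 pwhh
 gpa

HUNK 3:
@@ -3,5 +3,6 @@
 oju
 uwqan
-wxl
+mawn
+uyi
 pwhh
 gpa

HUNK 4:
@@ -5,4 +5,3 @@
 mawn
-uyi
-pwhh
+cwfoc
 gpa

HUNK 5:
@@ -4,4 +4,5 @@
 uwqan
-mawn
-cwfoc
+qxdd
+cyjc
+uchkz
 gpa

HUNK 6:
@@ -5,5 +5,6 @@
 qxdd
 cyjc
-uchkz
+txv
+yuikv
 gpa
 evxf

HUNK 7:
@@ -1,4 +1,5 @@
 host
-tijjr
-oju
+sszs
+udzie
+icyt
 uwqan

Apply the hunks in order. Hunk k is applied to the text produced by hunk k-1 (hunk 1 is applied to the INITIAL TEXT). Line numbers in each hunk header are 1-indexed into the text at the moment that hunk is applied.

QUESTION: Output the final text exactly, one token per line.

Answer: host
sszs
udzie
icyt
uwqan
qxdd
cyjc
txv
yuikv
gpa
evxf

Derivation:
Hunk 1: at line 2 remove [abfz] add [ydw,kkhp,pwhh] -> 8 lines: host tijjr oju ydw kkhp pwhh gpa evxf
Hunk 2: at line 2 remove [ydw,kkhp] add [uwqan,wxl] -> 8 lines: host tijjr oju uwqan wxl pwhh gpa evxf
Hunk 3: at line 3 remove [wxl] add [mawn,uyi] -> 9 lines: host tijjr oju uwqan mawn uyi pwhh gpa evxf
Hunk 4: at line 5 remove [uyi,pwhh] add [cwfoc] -> 8 lines: host tijjr oju uwqan mawn cwfoc gpa evxf
Hunk 5: at line 4 remove [mawn,cwfoc] add [qxdd,cyjc,uchkz] -> 9 lines: host tijjr oju uwqan qxdd cyjc uchkz gpa evxf
Hunk 6: at line 5 remove [uchkz] add [txv,yuikv] -> 10 lines: host tijjr oju uwqan qxdd cyjc txv yuikv gpa evxf
Hunk 7: at line 1 remove [tijjr,oju] add [sszs,udzie,icyt] -> 11 lines: host sszs udzie icyt uwqan qxdd cyjc txv yuikv gpa evxf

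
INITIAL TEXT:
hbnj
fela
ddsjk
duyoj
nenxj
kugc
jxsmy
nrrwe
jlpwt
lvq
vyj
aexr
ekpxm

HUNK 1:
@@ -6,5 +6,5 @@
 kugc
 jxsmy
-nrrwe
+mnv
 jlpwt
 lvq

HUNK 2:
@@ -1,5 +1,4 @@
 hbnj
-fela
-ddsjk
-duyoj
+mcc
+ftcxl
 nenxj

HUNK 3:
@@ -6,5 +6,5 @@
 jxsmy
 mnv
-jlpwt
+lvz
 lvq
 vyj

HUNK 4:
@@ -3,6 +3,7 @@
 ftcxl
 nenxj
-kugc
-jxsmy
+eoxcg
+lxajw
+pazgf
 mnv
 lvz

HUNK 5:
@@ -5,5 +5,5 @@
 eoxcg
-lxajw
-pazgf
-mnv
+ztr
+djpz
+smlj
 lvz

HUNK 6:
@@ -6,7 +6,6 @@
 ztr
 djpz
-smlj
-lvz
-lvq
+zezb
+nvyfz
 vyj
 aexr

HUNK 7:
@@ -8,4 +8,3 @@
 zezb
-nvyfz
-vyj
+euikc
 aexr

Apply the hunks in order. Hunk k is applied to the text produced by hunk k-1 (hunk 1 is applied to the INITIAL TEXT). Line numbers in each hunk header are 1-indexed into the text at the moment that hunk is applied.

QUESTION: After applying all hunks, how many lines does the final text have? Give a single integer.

Hunk 1: at line 6 remove [nrrwe] add [mnv] -> 13 lines: hbnj fela ddsjk duyoj nenxj kugc jxsmy mnv jlpwt lvq vyj aexr ekpxm
Hunk 2: at line 1 remove [fela,ddsjk,duyoj] add [mcc,ftcxl] -> 12 lines: hbnj mcc ftcxl nenxj kugc jxsmy mnv jlpwt lvq vyj aexr ekpxm
Hunk 3: at line 6 remove [jlpwt] add [lvz] -> 12 lines: hbnj mcc ftcxl nenxj kugc jxsmy mnv lvz lvq vyj aexr ekpxm
Hunk 4: at line 3 remove [kugc,jxsmy] add [eoxcg,lxajw,pazgf] -> 13 lines: hbnj mcc ftcxl nenxj eoxcg lxajw pazgf mnv lvz lvq vyj aexr ekpxm
Hunk 5: at line 5 remove [lxajw,pazgf,mnv] add [ztr,djpz,smlj] -> 13 lines: hbnj mcc ftcxl nenxj eoxcg ztr djpz smlj lvz lvq vyj aexr ekpxm
Hunk 6: at line 6 remove [smlj,lvz,lvq] add [zezb,nvyfz] -> 12 lines: hbnj mcc ftcxl nenxj eoxcg ztr djpz zezb nvyfz vyj aexr ekpxm
Hunk 7: at line 8 remove [nvyfz,vyj] add [euikc] -> 11 lines: hbnj mcc ftcxl nenxj eoxcg ztr djpz zezb euikc aexr ekpxm
Final line count: 11

Answer: 11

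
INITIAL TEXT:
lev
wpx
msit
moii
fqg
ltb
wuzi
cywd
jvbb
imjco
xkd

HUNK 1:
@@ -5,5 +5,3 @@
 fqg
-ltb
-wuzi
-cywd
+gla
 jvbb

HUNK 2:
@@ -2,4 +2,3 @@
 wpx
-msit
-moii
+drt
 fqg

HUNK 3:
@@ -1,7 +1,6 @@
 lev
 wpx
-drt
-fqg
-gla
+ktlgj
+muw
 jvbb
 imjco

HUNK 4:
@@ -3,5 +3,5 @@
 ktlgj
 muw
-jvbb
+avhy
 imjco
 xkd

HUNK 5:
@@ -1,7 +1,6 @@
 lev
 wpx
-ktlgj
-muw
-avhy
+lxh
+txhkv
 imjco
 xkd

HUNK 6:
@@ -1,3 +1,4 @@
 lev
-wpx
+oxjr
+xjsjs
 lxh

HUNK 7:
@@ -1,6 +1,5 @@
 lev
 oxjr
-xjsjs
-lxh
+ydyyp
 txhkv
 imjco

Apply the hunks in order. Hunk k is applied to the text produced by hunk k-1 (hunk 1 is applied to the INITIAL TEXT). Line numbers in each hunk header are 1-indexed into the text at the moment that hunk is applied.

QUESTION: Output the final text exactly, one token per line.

Answer: lev
oxjr
ydyyp
txhkv
imjco
xkd

Derivation:
Hunk 1: at line 5 remove [ltb,wuzi,cywd] add [gla] -> 9 lines: lev wpx msit moii fqg gla jvbb imjco xkd
Hunk 2: at line 2 remove [msit,moii] add [drt] -> 8 lines: lev wpx drt fqg gla jvbb imjco xkd
Hunk 3: at line 1 remove [drt,fqg,gla] add [ktlgj,muw] -> 7 lines: lev wpx ktlgj muw jvbb imjco xkd
Hunk 4: at line 3 remove [jvbb] add [avhy] -> 7 lines: lev wpx ktlgj muw avhy imjco xkd
Hunk 5: at line 1 remove [ktlgj,muw,avhy] add [lxh,txhkv] -> 6 lines: lev wpx lxh txhkv imjco xkd
Hunk 6: at line 1 remove [wpx] add [oxjr,xjsjs] -> 7 lines: lev oxjr xjsjs lxh txhkv imjco xkd
Hunk 7: at line 1 remove [xjsjs,lxh] add [ydyyp] -> 6 lines: lev oxjr ydyyp txhkv imjco xkd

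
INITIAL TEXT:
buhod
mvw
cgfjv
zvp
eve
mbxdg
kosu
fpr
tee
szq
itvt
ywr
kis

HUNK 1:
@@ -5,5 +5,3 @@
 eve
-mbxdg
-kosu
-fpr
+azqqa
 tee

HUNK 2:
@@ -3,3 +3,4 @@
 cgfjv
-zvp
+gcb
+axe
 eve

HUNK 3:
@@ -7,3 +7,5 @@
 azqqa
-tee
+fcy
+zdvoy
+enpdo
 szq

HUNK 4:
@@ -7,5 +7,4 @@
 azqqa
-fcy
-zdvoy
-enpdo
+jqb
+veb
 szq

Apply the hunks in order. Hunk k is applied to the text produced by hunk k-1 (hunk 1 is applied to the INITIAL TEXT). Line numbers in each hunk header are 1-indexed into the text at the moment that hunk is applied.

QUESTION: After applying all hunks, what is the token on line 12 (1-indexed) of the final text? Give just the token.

Hunk 1: at line 5 remove [mbxdg,kosu,fpr] add [azqqa] -> 11 lines: buhod mvw cgfjv zvp eve azqqa tee szq itvt ywr kis
Hunk 2: at line 3 remove [zvp] add [gcb,axe] -> 12 lines: buhod mvw cgfjv gcb axe eve azqqa tee szq itvt ywr kis
Hunk 3: at line 7 remove [tee] add [fcy,zdvoy,enpdo] -> 14 lines: buhod mvw cgfjv gcb axe eve azqqa fcy zdvoy enpdo szq itvt ywr kis
Hunk 4: at line 7 remove [fcy,zdvoy,enpdo] add [jqb,veb] -> 13 lines: buhod mvw cgfjv gcb axe eve azqqa jqb veb szq itvt ywr kis
Final line 12: ywr

Answer: ywr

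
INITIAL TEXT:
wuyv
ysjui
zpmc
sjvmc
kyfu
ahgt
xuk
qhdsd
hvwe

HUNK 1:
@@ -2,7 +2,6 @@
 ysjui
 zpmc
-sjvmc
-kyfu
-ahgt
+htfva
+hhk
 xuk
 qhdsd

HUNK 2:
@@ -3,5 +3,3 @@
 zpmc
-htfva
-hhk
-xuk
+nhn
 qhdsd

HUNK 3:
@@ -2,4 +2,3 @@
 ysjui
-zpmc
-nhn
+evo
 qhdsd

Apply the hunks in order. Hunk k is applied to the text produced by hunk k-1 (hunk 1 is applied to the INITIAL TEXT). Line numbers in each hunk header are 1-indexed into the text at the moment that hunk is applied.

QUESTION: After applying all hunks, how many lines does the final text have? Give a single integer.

Hunk 1: at line 2 remove [sjvmc,kyfu,ahgt] add [htfva,hhk] -> 8 lines: wuyv ysjui zpmc htfva hhk xuk qhdsd hvwe
Hunk 2: at line 3 remove [htfva,hhk,xuk] add [nhn] -> 6 lines: wuyv ysjui zpmc nhn qhdsd hvwe
Hunk 3: at line 2 remove [zpmc,nhn] add [evo] -> 5 lines: wuyv ysjui evo qhdsd hvwe
Final line count: 5

Answer: 5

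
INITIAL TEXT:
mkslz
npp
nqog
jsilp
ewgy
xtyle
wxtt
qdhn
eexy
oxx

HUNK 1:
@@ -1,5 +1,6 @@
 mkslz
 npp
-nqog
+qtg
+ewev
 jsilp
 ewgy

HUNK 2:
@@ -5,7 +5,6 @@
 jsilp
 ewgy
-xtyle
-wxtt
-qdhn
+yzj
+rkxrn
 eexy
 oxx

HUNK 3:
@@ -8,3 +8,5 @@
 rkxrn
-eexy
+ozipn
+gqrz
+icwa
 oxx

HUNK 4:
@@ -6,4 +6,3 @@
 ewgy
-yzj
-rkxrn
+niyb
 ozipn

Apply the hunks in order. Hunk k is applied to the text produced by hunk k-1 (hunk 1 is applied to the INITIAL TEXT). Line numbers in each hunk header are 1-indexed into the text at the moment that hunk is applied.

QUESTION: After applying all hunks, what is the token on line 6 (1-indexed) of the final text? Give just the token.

Hunk 1: at line 1 remove [nqog] add [qtg,ewev] -> 11 lines: mkslz npp qtg ewev jsilp ewgy xtyle wxtt qdhn eexy oxx
Hunk 2: at line 5 remove [xtyle,wxtt,qdhn] add [yzj,rkxrn] -> 10 lines: mkslz npp qtg ewev jsilp ewgy yzj rkxrn eexy oxx
Hunk 3: at line 8 remove [eexy] add [ozipn,gqrz,icwa] -> 12 lines: mkslz npp qtg ewev jsilp ewgy yzj rkxrn ozipn gqrz icwa oxx
Hunk 4: at line 6 remove [yzj,rkxrn] add [niyb] -> 11 lines: mkslz npp qtg ewev jsilp ewgy niyb ozipn gqrz icwa oxx
Final line 6: ewgy

Answer: ewgy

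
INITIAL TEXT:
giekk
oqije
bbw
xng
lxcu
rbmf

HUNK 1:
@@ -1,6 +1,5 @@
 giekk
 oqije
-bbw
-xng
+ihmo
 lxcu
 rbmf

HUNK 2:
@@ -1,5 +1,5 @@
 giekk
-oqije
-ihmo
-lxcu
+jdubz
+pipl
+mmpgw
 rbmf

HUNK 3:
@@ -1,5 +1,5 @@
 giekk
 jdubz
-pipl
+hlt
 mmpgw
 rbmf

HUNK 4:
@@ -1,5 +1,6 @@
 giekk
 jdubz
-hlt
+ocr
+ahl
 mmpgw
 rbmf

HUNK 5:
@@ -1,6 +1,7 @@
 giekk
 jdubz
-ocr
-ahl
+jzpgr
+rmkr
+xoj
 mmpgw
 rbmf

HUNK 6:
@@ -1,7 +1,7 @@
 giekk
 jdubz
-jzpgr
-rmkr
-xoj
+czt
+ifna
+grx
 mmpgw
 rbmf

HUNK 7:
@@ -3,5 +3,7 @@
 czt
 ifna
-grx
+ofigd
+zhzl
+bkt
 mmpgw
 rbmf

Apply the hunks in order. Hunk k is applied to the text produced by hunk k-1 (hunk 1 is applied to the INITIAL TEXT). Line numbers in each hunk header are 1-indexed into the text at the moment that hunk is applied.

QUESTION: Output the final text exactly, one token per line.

Answer: giekk
jdubz
czt
ifna
ofigd
zhzl
bkt
mmpgw
rbmf

Derivation:
Hunk 1: at line 1 remove [bbw,xng] add [ihmo] -> 5 lines: giekk oqije ihmo lxcu rbmf
Hunk 2: at line 1 remove [oqije,ihmo,lxcu] add [jdubz,pipl,mmpgw] -> 5 lines: giekk jdubz pipl mmpgw rbmf
Hunk 3: at line 1 remove [pipl] add [hlt] -> 5 lines: giekk jdubz hlt mmpgw rbmf
Hunk 4: at line 1 remove [hlt] add [ocr,ahl] -> 6 lines: giekk jdubz ocr ahl mmpgw rbmf
Hunk 5: at line 1 remove [ocr,ahl] add [jzpgr,rmkr,xoj] -> 7 lines: giekk jdubz jzpgr rmkr xoj mmpgw rbmf
Hunk 6: at line 1 remove [jzpgr,rmkr,xoj] add [czt,ifna,grx] -> 7 lines: giekk jdubz czt ifna grx mmpgw rbmf
Hunk 7: at line 3 remove [grx] add [ofigd,zhzl,bkt] -> 9 lines: giekk jdubz czt ifna ofigd zhzl bkt mmpgw rbmf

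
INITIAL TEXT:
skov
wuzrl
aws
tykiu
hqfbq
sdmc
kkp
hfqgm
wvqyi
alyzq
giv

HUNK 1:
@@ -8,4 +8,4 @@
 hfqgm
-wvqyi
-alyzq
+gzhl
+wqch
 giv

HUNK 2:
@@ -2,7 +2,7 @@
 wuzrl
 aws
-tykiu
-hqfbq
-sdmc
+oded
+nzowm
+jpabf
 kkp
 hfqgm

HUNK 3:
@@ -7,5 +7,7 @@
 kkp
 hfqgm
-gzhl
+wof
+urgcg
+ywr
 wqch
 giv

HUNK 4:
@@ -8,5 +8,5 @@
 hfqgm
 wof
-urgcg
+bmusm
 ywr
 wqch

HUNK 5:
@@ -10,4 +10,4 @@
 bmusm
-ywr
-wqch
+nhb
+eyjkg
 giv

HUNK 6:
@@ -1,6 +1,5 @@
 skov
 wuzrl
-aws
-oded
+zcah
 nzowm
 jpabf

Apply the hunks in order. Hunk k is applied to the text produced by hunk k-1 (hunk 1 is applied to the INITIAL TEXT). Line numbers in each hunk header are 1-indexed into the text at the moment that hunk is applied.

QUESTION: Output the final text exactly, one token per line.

Hunk 1: at line 8 remove [wvqyi,alyzq] add [gzhl,wqch] -> 11 lines: skov wuzrl aws tykiu hqfbq sdmc kkp hfqgm gzhl wqch giv
Hunk 2: at line 2 remove [tykiu,hqfbq,sdmc] add [oded,nzowm,jpabf] -> 11 lines: skov wuzrl aws oded nzowm jpabf kkp hfqgm gzhl wqch giv
Hunk 3: at line 7 remove [gzhl] add [wof,urgcg,ywr] -> 13 lines: skov wuzrl aws oded nzowm jpabf kkp hfqgm wof urgcg ywr wqch giv
Hunk 4: at line 8 remove [urgcg] add [bmusm] -> 13 lines: skov wuzrl aws oded nzowm jpabf kkp hfqgm wof bmusm ywr wqch giv
Hunk 5: at line 10 remove [ywr,wqch] add [nhb,eyjkg] -> 13 lines: skov wuzrl aws oded nzowm jpabf kkp hfqgm wof bmusm nhb eyjkg giv
Hunk 6: at line 1 remove [aws,oded] add [zcah] -> 12 lines: skov wuzrl zcah nzowm jpabf kkp hfqgm wof bmusm nhb eyjkg giv

Answer: skov
wuzrl
zcah
nzowm
jpabf
kkp
hfqgm
wof
bmusm
nhb
eyjkg
giv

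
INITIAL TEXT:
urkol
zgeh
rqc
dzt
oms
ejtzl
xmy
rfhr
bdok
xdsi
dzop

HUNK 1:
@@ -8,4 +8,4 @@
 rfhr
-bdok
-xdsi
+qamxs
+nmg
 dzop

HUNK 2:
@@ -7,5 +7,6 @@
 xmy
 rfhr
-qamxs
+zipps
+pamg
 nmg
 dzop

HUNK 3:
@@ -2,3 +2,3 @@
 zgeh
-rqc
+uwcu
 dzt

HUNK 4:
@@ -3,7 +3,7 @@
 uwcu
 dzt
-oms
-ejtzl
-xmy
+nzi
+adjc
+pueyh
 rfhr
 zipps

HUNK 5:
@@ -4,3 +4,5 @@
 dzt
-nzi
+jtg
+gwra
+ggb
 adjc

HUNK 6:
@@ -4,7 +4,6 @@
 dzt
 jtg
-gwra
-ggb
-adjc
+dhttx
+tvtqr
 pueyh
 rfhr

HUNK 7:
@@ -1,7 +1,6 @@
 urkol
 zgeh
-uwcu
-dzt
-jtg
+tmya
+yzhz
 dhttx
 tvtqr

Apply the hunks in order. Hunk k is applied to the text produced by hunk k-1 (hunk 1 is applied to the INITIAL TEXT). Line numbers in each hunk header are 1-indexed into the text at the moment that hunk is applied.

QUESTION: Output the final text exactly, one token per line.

Hunk 1: at line 8 remove [bdok,xdsi] add [qamxs,nmg] -> 11 lines: urkol zgeh rqc dzt oms ejtzl xmy rfhr qamxs nmg dzop
Hunk 2: at line 7 remove [qamxs] add [zipps,pamg] -> 12 lines: urkol zgeh rqc dzt oms ejtzl xmy rfhr zipps pamg nmg dzop
Hunk 3: at line 2 remove [rqc] add [uwcu] -> 12 lines: urkol zgeh uwcu dzt oms ejtzl xmy rfhr zipps pamg nmg dzop
Hunk 4: at line 3 remove [oms,ejtzl,xmy] add [nzi,adjc,pueyh] -> 12 lines: urkol zgeh uwcu dzt nzi adjc pueyh rfhr zipps pamg nmg dzop
Hunk 5: at line 4 remove [nzi] add [jtg,gwra,ggb] -> 14 lines: urkol zgeh uwcu dzt jtg gwra ggb adjc pueyh rfhr zipps pamg nmg dzop
Hunk 6: at line 4 remove [gwra,ggb,adjc] add [dhttx,tvtqr] -> 13 lines: urkol zgeh uwcu dzt jtg dhttx tvtqr pueyh rfhr zipps pamg nmg dzop
Hunk 7: at line 1 remove [uwcu,dzt,jtg] add [tmya,yzhz] -> 12 lines: urkol zgeh tmya yzhz dhttx tvtqr pueyh rfhr zipps pamg nmg dzop

Answer: urkol
zgeh
tmya
yzhz
dhttx
tvtqr
pueyh
rfhr
zipps
pamg
nmg
dzop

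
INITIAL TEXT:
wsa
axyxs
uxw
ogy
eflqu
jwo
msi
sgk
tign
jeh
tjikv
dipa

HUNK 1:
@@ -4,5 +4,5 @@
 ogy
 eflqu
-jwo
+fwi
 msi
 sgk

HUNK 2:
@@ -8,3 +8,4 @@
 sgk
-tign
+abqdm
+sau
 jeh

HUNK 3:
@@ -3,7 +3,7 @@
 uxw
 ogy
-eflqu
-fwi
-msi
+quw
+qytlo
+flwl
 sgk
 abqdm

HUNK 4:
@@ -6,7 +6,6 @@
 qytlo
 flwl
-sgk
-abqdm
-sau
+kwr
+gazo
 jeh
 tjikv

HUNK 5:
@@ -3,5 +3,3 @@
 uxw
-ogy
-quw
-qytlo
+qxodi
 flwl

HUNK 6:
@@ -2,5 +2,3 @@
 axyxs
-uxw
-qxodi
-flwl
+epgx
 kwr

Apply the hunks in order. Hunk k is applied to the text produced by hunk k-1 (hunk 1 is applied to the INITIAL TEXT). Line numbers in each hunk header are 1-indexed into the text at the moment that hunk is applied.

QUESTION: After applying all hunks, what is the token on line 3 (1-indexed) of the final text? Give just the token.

Answer: epgx

Derivation:
Hunk 1: at line 4 remove [jwo] add [fwi] -> 12 lines: wsa axyxs uxw ogy eflqu fwi msi sgk tign jeh tjikv dipa
Hunk 2: at line 8 remove [tign] add [abqdm,sau] -> 13 lines: wsa axyxs uxw ogy eflqu fwi msi sgk abqdm sau jeh tjikv dipa
Hunk 3: at line 3 remove [eflqu,fwi,msi] add [quw,qytlo,flwl] -> 13 lines: wsa axyxs uxw ogy quw qytlo flwl sgk abqdm sau jeh tjikv dipa
Hunk 4: at line 6 remove [sgk,abqdm,sau] add [kwr,gazo] -> 12 lines: wsa axyxs uxw ogy quw qytlo flwl kwr gazo jeh tjikv dipa
Hunk 5: at line 3 remove [ogy,quw,qytlo] add [qxodi] -> 10 lines: wsa axyxs uxw qxodi flwl kwr gazo jeh tjikv dipa
Hunk 6: at line 2 remove [uxw,qxodi,flwl] add [epgx] -> 8 lines: wsa axyxs epgx kwr gazo jeh tjikv dipa
Final line 3: epgx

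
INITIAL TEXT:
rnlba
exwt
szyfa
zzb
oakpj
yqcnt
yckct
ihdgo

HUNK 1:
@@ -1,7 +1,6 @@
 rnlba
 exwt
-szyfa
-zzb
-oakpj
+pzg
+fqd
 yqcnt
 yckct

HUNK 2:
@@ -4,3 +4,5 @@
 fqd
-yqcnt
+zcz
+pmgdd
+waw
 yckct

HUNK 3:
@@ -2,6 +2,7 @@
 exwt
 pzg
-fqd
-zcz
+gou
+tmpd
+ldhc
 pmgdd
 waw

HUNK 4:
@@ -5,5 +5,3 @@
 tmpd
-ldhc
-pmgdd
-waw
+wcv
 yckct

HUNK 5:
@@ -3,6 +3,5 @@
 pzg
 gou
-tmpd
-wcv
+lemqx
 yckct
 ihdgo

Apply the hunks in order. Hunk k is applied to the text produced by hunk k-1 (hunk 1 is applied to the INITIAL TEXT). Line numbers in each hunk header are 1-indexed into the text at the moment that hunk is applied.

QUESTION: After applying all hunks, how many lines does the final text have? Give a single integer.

Answer: 7

Derivation:
Hunk 1: at line 1 remove [szyfa,zzb,oakpj] add [pzg,fqd] -> 7 lines: rnlba exwt pzg fqd yqcnt yckct ihdgo
Hunk 2: at line 4 remove [yqcnt] add [zcz,pmgdd,waw] -> 9 lines: rnlba exwt pzg fqd zcz pmgdd waw yckct ihdgo
Hunk 3: at line 2 remove [fqd,zcz] add [gou,tmpd,ldhc] -> 10 lines: rnlba exwt pzg gou tmpd ldhc pmgdd waw yckct ihdgo
Hunk 4: at line 5 remove [ldhc,pmgdd,waw] add [wcv] -> 8 lines: rnlba exwt pzg gou tmpd wcv yckct ihdgo
Hunk 5: at line 3 remove [tmpd,wcv] add [lemqx] -> 7 lines: rnlba exwt pzg gou lemqx yckct ihdgo
Final line count: 7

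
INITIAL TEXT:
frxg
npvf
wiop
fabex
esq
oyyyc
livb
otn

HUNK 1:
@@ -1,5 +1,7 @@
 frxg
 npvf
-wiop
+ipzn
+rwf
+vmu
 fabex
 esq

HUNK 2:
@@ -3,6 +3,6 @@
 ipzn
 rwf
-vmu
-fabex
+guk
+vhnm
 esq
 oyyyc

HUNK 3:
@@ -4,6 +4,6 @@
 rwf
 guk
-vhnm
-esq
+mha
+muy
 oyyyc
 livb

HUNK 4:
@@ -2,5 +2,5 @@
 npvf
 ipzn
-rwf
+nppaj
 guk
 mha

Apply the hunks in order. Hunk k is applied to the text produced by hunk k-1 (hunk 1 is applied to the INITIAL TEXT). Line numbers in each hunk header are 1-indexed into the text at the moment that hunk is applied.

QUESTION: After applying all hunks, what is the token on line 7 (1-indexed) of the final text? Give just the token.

Hunk 1: at line 1 remove [wiop] add [ipzn,rwf,vmu] -> 10 lines: frxg npvf ipzn rwf vmu fabex esq oyyyc livb otn
Hunk 2: at line 3 remove [vmu,fabex] add [guk,vhnm] -> 10 lines: frxg npvf ipzn rwf guk vhnm esq oyyyc livb otn
Hunk 3: at line 4 remove [vhnm,esq] add [mha,muy] -> 10 lines: frxg npvf ipzn rwf guk mha muy oyyyc livb otn
Hunk 4: at line 2 remove [rwf] add [nppaj] -> 10 lines: frxg npvf ipzn nppaj guk mha muy oyyyc livb otn
Final line 7: muy

Answer: muy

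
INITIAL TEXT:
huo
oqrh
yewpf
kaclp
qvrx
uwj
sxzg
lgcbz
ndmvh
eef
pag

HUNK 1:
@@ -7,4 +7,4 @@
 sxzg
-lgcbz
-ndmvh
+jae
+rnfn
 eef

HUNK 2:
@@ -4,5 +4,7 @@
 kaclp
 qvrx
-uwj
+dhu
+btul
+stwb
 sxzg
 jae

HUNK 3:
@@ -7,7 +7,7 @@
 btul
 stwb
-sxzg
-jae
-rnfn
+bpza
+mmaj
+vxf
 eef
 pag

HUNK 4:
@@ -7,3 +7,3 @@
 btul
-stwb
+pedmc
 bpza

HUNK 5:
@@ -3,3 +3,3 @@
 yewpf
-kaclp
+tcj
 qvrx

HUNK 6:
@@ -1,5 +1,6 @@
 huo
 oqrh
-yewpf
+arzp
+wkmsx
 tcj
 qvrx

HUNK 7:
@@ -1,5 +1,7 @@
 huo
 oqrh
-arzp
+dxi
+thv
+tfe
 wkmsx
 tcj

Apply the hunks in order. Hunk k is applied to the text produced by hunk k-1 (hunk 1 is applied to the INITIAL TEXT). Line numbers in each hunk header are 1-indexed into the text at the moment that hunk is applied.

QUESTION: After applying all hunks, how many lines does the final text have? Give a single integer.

Answer: 16

Derivation:
Hunk 1: at line 7 remove [lgcbz,ndmvh] add [jae,rnfn] -> 11 lines: huo oqrh yewpf kaclp qvrx uwj sxzg jae rnfn eef pag
Hunk 2: at line 4 remove [uwj] add [dhu,btul,stwb] -> 13 lines: huo oqrh yewpf kaclp qvrx dhu btul stwb sxzg jae rnfn eef pag
Hunk 3: at line 7 remove [sxzg,jae,rnfn] add [bpza,mmaj,vxf] -> 13 lines: huo oqrh yewpf kaclp qvrx dhu btul stwb bpza mmaj vxf eef pag
Hunk 4: at line 7 remove [stwb] add [pedmc] -> 13 lines: huo oqrh yewpf kaclp qvrx dhu btul pedmc bpza mmaj vxf eef pag
Hunk 5: at line 3 remove [kaclp] add [tcj] -> 13 lines: huo oqrh yewpf tcj qvrx dhu btul pedmc bpza mmaj vxf eef pag
Hunk 6: at line 1 remove [yewpf] add [arzp,wkmsx] -> 14 lines: huo oqrh arzp wkmsx tcj qvrx dhu btul pedmc bpza mmaj vxf eef pag
Hunk 7: at line 1 remove [arzp] add [dxi,thv,tfe] -> 16 lines: huo oqrh dxi thv tfe wkmsx tcj qvrx dhu btul pedmc bpza mmaj vxf eef pag
Final line count: 16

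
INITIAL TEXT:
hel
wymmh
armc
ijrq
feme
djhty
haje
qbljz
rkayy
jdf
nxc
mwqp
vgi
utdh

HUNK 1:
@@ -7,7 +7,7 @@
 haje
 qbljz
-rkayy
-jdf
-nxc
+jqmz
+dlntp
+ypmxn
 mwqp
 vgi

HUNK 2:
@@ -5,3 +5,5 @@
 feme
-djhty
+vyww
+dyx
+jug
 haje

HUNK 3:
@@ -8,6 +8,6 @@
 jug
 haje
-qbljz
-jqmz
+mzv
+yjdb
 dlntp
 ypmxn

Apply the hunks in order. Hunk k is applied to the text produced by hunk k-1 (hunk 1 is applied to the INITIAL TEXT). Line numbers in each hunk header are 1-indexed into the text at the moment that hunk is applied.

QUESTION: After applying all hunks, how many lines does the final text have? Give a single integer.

Answer: 16

Derivation:
Hunk 1: at line 7 remove [rkayy,jdf,nxc] add [jqmz,dlntp,ypmxn] -> 14 lines: hel wymmh armc ijrq feme djhty haje qbljz jqmz dlntp ypmxn mwqp vgi utdh
Hunk 2: at line 5 remove [djhty] add [vyww,dyx,jug] -> 16 lines: hel wymmh armc ijrq feme vyww dyx jug haje qbljz jqmz dlntp ypmxn mwqp vgi utdh
Hunk 3: at line 8 remove [qbljz,jqmz] add [mzv,yjdb] -> 16 lines: hel wymmh armc ijrq feme vyww dyx jug haje mzv yjdb dlntp ypmxn mwqp vgi utdh
Final line count: 16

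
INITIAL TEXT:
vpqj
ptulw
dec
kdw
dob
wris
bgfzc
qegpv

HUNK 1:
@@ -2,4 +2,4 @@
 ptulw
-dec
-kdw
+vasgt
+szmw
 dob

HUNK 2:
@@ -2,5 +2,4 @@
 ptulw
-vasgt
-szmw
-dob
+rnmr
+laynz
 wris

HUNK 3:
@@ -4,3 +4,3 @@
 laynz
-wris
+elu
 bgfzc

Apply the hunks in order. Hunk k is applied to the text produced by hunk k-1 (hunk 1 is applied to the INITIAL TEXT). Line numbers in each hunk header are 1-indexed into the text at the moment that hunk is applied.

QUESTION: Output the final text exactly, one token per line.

Hunk 1: at line 2 remove [dec,kdw] add [vasgt,szmw] -> 8 lines: vpqj ptulw vasgt szmw dob wris bgfzc qegpv
Hunk 2: at line 2 remove [vasgt,szmw,dob] add [rnmr,laynz] -> 7 lines: vpqj ptulw rnmr laynz wris bgfzc qegpv
Hunk 3: at line 4 remove [wris] add [elu] -> 7 lines: vpqj ptulw rnmr laynz elu bgfzc qegpv

Answer: vpqj
ptulw
rnmr
laynz
elu
bgfzc
qegpv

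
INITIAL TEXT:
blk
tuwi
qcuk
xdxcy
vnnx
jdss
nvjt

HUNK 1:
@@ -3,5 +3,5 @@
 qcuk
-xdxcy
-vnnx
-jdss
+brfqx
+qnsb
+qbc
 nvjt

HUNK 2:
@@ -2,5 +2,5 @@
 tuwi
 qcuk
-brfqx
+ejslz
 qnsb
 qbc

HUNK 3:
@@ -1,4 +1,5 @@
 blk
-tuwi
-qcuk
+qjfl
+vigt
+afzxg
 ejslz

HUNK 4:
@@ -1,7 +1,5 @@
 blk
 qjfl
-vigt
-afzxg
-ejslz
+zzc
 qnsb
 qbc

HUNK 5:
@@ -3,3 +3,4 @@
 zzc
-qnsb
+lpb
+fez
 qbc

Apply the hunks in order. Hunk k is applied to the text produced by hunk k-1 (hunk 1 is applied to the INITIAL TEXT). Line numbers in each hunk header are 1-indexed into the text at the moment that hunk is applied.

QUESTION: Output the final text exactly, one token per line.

Answer: blk
qjfl
zzc
lpb
fez
qbc
nvjt

Derivation:
Hunk 1: at line 3 remove [xdxcy,vnnx,jdss] add [brfqx,qnsb,qbc] -> 7 lines: blk tuwi qcuk brfqx qnsb qbc nvjt
Hunk 2: at line 2 remove [brfqx] add [ejslz] -> 7 lines: blk tuwi qcuk ejslz qnsb qbc nvjt
Hunk 3: at line 1 remove [tuwi,qcuk] add [qjfl,vigt,afzxg] -> 8 lines: blk qjfl vigt afzxg ejslz qnsb qbc nvjt
Hunk 4: at line 1 remove [vigt,afzxg,ejslz] add [zzc] -> 6 lines: blk qjfl zzc qnsb qbc nvjt
Hunk 5: at line 3 remove [qnsb] add [lpb,fez] -> 7 lines: blk qjfl zzc lpb fez qbc nvjt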